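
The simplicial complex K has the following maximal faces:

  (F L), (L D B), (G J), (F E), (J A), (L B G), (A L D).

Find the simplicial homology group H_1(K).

Take the total order A < B < D < E < F < G < J < L on the vertex set. Then K (dimension 2) consists of the simplices:

  0-simplices (8): A, B, D, E, F, G, J, L
  1-simplices (11): AD, AJ, AL, BD, BG, BL, DL, EF, FL, GJ, GL
  2-simplices (3): ADL, BDL, BGL

so the chain groups are C_0 ≅ Z^8, C_1 ≅ Z^11, C_2 ≅ Z^3.

∂_1: C_1 → C_0 sends each edge [p,q] (with p < q) to q − p. For instance
  ∂GL = L − G.
This gives a 8×11 integer matrix of rank 7; reducing to Smith normal form yields diagonal entries (1,1,1,1,1,1,1).

Boundary ∂_2: C_2 → C_1 acts by ∂[p,q,r] = [q,r] − [p,r] + [p,q]. For instance
  ∂BDL = DL − BL + BD,
  ∂BGL = GL − BL + BG.
As a 11×3 matrix over Z this has rank 3, with invariant factors (1,1,1).

Now H_k = ker ∂_k / im ∂_{k+1}, so:

  H_1: rank ker ∂_1 − rank ∂_2 = (11 − 7) − 3 = 1, and the invariant factors of ∂_2 are all 1, so H_1 ≅ Z.

H_1 ≅ Z.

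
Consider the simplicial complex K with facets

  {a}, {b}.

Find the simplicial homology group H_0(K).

Order the vertices as a < b. Listing each simplex with vertices in this order, K has dimension 0 with simplices:

  0-simplices (2): a, b

Hence C_0 ≅ Z^2.

Now H_k = ker ∂_k / im ∂_{k+1}, so:

  H_0: rank C_0 − rank ∂_1 = 2 − 0 = 2, and there is no ∂_1, so H_0 ≅ Z^2.

H_0 ≅ Z^2.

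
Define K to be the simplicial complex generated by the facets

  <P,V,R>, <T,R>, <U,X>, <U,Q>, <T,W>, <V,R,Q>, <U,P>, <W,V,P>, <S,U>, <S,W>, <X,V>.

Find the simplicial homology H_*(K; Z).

H_0 ≅ Z,  H_1 ≅ Z^4,  H_2 = 0.

We work with the vertex ordering P < Q < R < S < T < U < V < W < X. The simplices of K, each written with vertices in increasing order, are:

  0-simplices (9): P, Q, R, S, T, U, V, W, X
  1-simplices (15): PR, PU, PV, PW, QR, QU, QV, RT, RV, SU, SW, TW, UX, VW, VX
  2-simplices (3): PRV, PVW, QRV

Hence C_0 ≅ Z^9, C_1 ≅ Z^15, C_2 ≅ Z^3.

∂_1: C_1 → C_0 maps an edge to its endpoints' difference, ∂[p,q] = q − p.
The 9×15 boundary matrix has rank 8 and Smith normal form diag(1,1,1,1,1,1,1,1).

Boundary ∂_2: C_2 → C_1 sends each 2-simplex [p,q,r] to [q,r] − [p,r] + [p,q]. For instance
  ∂QRV = RV − QV + QR,
  ∂PVW = VW − PW + PV.
The 15×3 boundary matrix has rank 3 and Smith normal form diag(1,1,1).

Now H_k = ker ∂_k / im ∂_{k+1}, so:

  H_0: rank C_0 − rank ∂_1 = 9 − 8 = 1, and the invariant factors of ∂_1 are all 1, so H_0 = Z.
  H_1: rank ker ∂_1 − rank ∂_2 = (15 − 8) − 3 = 4, and the invariant factors of ∂_2 are all 1, so H_1 = Z^4.
  H_2: rank ker ∂_2 − rank ∂_3 = (3 − 3) − 0 = 0, and there is no ∂_3, so H_2 = 0.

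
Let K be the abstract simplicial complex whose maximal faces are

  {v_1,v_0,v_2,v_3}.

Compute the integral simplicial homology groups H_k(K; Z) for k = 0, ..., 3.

H_0 ≅ Z,  H_1 = 0,  H_2 = 0,  H_3 = 0.

Fix the vertex order v_0 < v_1 < v_2 < v_3 and write every simplex with vertices in increasing order. Then dim K = 3 and the simplices of K are:

  0-simplices (4): [v_0], [v_1], [v_2], [v_3]
  1-simplices (6): [v_0,v_1], [v_0,v_2], [v_0,v_3], [v_1,v_2], [v_1,v_3], [v_2,v_3]
  2-simplices (4): [v_0,v_1,v_2], [v_0,v_1,v_3], [v_0,v_2,v_3], [v_1,v_2,v_3]
  3-simplices (1): [v_0,v_1,v_2,v_3]

so the chain groups are C_0 ≅ Z^4, C_1 ≅ Z^6, C_2 ≅ Z^4, C_3 ≅ Z^1.

Boundary ∂_1: C_1 → C_0 is given by ∂[p,q] = [q] − [p]. For instance
  ∂[v_0,v_3] = [v_3] − [v_0].
The 4×6 boundary matrix has rank 3 and Smith normal form diag(1,1,1).

The boundary map ∂_2: C_2 → C_1 acts by ∂[p,q,r] = [q,r] − [p,r] + [p,q]. For instance
  ∂[v_0,v_1,v_3] = [v_1,v_3] − [v_0,v_3] + [v_0,v_1],
  ∂[v_0,v_2,v_3] = [v_2,v_3] − [v_0,v_3] + [v_0,v_2].
As a 6×4 matrix over Z this has rank 3, with invariant factors (1,1,1).

The boundary map ∂_3: C_3 → C_2 sends each 3-simplex σ to the alternating sum Σ_i (−1)^i (σ with its i-th vertex removed). For instance
  ∂[v_0,v_1,v_2,v_3] = [v_1,v_2,v_3] − [v_0,v_2,v_3] + [v_0,v_1,v_3] − [v_0,v_1,v_2].
As a 4×1 matrix over Z this has rank 1, with invariant factors (1).

From H_k ≅ ker(∂_k) / im(∂_{k+1}) we obtain:

  H_0: rank C_0 − rank ∂_1 = 4 − 3 = 1, and the invariant factors of ∂_1 are all 1, so H_0 = Z.
  H_1: rank ker ∂_1 − rank ∂_2 = (6 − 3) − 3 = 0, and the invariant factors of ∂_2 are all 1, so H_1 = 0.
  H_2: rank ker ∂_2 − rank ∂_3 = (4 − 3) − 1 = 0, and the invariant factors of ∂_3 are all 1, so H_2 = 0.
  H_3: rank ker ∂_3 − rank ∂_4 = (1 − 1) − 0 = 0, and there is no ∂_4, so H_3 = 0.

(K is a triangulation of the 3-simplex.)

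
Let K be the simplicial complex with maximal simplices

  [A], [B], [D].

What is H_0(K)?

Take the total order A < B < D on the vertex set. Then K (dimension 0) consists of the simplices:

  0-simplices (3): A, B, D

giving chain groups C_0 ≅ Z^3.

From H_k ≅ ker(∂_k) / im(∂_{k+1}) we obtain:

  H_0: rank C_0 − rank ∂_1 = 3 − 0 = 3, and there is no ∂_1, so H_0 ≅ Z^3.

H_0 ≅ Z^3.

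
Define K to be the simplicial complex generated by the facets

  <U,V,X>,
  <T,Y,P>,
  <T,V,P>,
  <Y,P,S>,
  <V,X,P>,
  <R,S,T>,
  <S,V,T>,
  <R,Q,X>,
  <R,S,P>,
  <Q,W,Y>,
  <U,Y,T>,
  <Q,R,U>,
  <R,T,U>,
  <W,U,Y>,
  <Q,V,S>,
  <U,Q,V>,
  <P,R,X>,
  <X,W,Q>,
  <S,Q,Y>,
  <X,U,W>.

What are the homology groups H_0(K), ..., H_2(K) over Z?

Take the total order P < Q < R < S < T < U < V < W < X < Y on the vertex set. Then K (dimension 2) consists of the simplices:

  0-simplices (10): P, Q, R, S, T, U, V, W, X, Y
  1-simplices (30): PR, PS, PT, PV, PX, PY, QR, QS, QU, QV, QW, QX, QY, RS, RT, RU, RX, ST, SV, SY, TU, TV, TY, UV, UW, UX, UY, VX, WX, WY
  2-simplices (20): PRS, PRX, PSY, PTV, PTY, PVX, QRU, QRX, QSV, QSY, QUV, QWX, QWY, RST, RTU, STV, TUY, UVX, UWX, UWY

giving chain groups C_0 ≅ Z^10, C_1 ≅ Z^30, C_2 ≅ Z^20.

The boundary map ∂_1: C_1 → C_0 maps an edge to its endpoints' difference, ∂[p,q] = q − p. For instance
  ∂QX = X − Q.
The resulting 10×30 matrix has rank 9, and its Smith normal form has invariant factors (1,1,1,1,1,1,1,1,1).

The boundary map ∂_2: C_2 → C_1 sends each 2-simplex [p,q,r] to [q,r] − [p,r] + [p,q]. For instance
  ∂PVX = VX − PX + PV,
  ∂QSY = SY − QY + QS.
The resulting 30×20 matrix has rank 20, and its Smith normal form has invariant factors (1,1,1,1,1,1,1,1,1,1,1,1,1,1,1,1,1,1,1,2).

Computing H_k = (kernel of ∂_k) / (image of ∂_{k+1}):

  H_0: rank C_0 − rank ∂_1 = 10 − 9 = 1, and the invariant factors of ∂_1 are all 1, so H_0 ≅ Z.
  H_1: rank ker ∂_1 − rank ∂_2 = (30 − 9) − 20 = 1, and ∂_2 has invariant factor 2 > 1, so H_1 ≅ Z ⊕ Z/2Z.
  H_2: rank ker ∂_2 − rank ∂_3 = (20 − 20) − 0 = 0, and there is no ∂_3, so H_2 ≅ 0.

H_0 = Z,  H_1 = Z ⊕ Z/2Z,  H_2 = 0.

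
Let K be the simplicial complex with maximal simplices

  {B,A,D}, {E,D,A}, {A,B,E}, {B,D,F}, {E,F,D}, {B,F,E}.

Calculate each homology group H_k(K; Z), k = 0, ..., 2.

H_0 = Z,  H_1 = 0,  H_2 = Z.

We work with the vertex ordering A < B < D < E < F. The simplices of K, each written with vertices in increasing order, are:

  0-simplices (5): A, B, D, E, F
  1-simplices (9): AB, AD, AE, BD, BE, BF, DE, DF, EF
  2-simplices (6): ABD, ABE, ADE, BDF, BEF, DEF

giving chain groups C_0 ≅ Z^5, C_1 ≅ Z^9, C_2 ≅ Z^6.

Boundary ∂_1: C_1 → C_0 is given by ∂[p,q] = [q] − [p]. For instance
  ∂BF = F − B.
This gives a 5×9 integer matrix of rank 4; reducing to Smith normal form yields diagonal entries (1,1,1,1).

∂_2: C_2 → C_1 maps a triangle to the signed sum of its edges. For instance
  ∂ABE = BE − AE + AB,
  ∂DEF = EF − DF + DE.
The 9×6 boundary matrix has rank 5 and Smith normal form diag(1,1,1,1,1).

Now H_k = ker ∂_k / im ∂_{k+1}, so:

  H_0: rank C_0 − rank ∂_1 = 5 − 4 = 1, and the invariant factors of ∂_1 are all 1, so H_0 = Z.
  H_1: rank ker ∂_1 − rank ∂_2 = (9 − 4) − 5 = 0, and the invariant factors of ∂_2 are all 1, so H_1 = 0.
  H_2: rank ker ∂_2 − rank ∂_3 = (6 − 5) − 0 = 1, and there is no ∂_3, so H_2 = Z.

(K is a triangulation of the 2-sphere S^2.)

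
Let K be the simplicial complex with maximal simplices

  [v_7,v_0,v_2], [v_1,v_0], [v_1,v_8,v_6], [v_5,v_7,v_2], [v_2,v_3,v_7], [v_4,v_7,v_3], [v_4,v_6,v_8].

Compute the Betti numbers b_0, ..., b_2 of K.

b_0 = 1, b_1 = 1, b_2 = 0.

Fix the vertex order v_0 < v_1 < v_2 < v_3 < v_4 < v_5 < v_6 < v_7 < v_8 and write every simplex with vertices in increasing order. Then dim K = 2 and the simplices of K are:

  0-simplices (9): [v_0], [v_1], [v_2], [v_3], [v_4], [v_5], [v_6], [v_7], [v_8]
  1-simplices (15): (15 of them)
  2-simplices (6): [v_0,v_2,v_7], [v_1,v_6,v_8], [v_2,v_3,v_7], [v_2,v_5,v_7], [v_3,v_4,v_7], [v_4,v_6,v_8]

giving chain groups C_0 ≅ Z^9, C_1 ≅ Z^15, C_2 ≅ Z^6.

Boundary ∂_1: C_1 → C_0 sends each edge [p,q] (with p < q) to q − p. For instance
  ∂[v_4,v_7] = [v_7] − [v_4].
This gives a 9×15 integer matrix of rank 8; reducing to Smith normal form yields diagonal entries (1,1,1,1,1,1,1,1).

∂_2: C_2 → C_1 maps a triangle to the signed sum of its edges. For instance
  ∂[v_0,v_2,v_7] = [v_2,v_7] − [v_0,v_7] + [v_0,v_2],
  ∂[v_2,v_3,v_7] = [v_3,v_7] − [v_2,v_7] + [v_2,v_3].
The resulting 15×6 matrix has rank 6, and its Smith normal form has invariant factors (1,1,1,1,1,1).

Reading off H_k = ker ∂_k / im ∂_{k+1}:

  H_0: rank C_0 − rank ∂_1 = 9 − 8 = 1, and the invariant factors of ∂_1 are all 1, so H_0 = Z.
  H_1: rank ker ∂_1 − rank ∂_2 = (15 − 8) − 6 = 1, and the invariant factors of ∂_2 are all 1, so H_1 = Z.
  H_2: rank ker ∂_2 − rank ∂_3 = (6 − 6) − 0 = 0, and there is no ∂_3, so H_2 = 0.

As a check, the Euler characteristic is 9 − 15 + 6 = 0, which agrees with 1 − 1 + 0 = 0.

Hence the Betti numbers are b_0 = 1, b_1 = 1, b_2 = 0.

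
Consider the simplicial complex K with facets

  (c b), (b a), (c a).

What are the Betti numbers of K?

Order the vertices as a < b < c. Listing each simplex with vertices in this order, K has dimension 1 with simplices:

  0-simplices (3): a, b, c
  1-simplices (3): ab, ac, bc

so the chain groups are C_0 ≅ Z^3, C_1 ≅ Z^3.

Boundary ∂_1: C_1 → C_0 sends each edge [p,q] (with p < q) to q − p.
As a 3×3 matrix over Z this has rank 2, with invariant factors (1,1).

From H_k ≅ ker(∂_k) / im(∂_{k+1}) we obtain:

  H_0: rank C_0 − rank ∂_1 = 3 − 2 = 1, and the invariant factors of ∂_1 are all 1, so H_0 = Z.
  H_1: rank ker ∂_1 − rank ∂_2 = (3 − 2) − 0 = 1, and there is no ∂_2, so H_1 = Z.

Hence the Betti numbers are b_0 = 1, b_1 = 1.

b_0 = 1, b_1 = 1.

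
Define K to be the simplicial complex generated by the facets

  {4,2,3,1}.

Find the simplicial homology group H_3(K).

H_3 ≅ 0.

Fix the vertex order 1 < 2 < 3 < 4 and write every simplex with vertices in increasing order. Then dim K = 3 and the simplices of K are:

  0-simplices (4): [1], [2], [3], [4]
  1-simplices (6): [1,2], [1,3], [1,4], [2,3], [2,4], [3,4]
  2-simplices (4): [1,2,3], [1,2,4], [1,3,4], [2,3,4]
  3-simplices (1): [1,2,3,4]

so the chain groups are C_0 ≅ Z^4, C_1 ≅ Z^6, C_2 ≅ Z^4, C_3 ≅ Z^1.

∂_1: C_1 → C_0 maps an edge to its endpoints' difference, ∂[p,q] = q − p. For instance
  ∂[1,3] = [3] − [1].
As a 4×6 matrix over Z this has rank 3, with invariant factors (1,1,1).

∂_2: C_2 → C_1 maps a triangle to the signed sum of its edges. For instance
  ∂[1,2,4] = [2,4] − [1,4] + [1,2],
  ∂[2,3,4] = [3,4] − [2,4] + [2,3].
As a 6×4 matrix over Z this has rank 3, with invariant factors (1,1,1).

The boundary map ∂_3: C_3 → C_2 sends each 3-simplex σ to the alternating sum Σ_i (−1)^i (σ with its i-th vertex removed). For instance
  ∂[1,2,3,4] = [2,3,4] − [1,3,4] + [1,2,4] − [1,2,3].
As a 4×1 matrix over Z this has rank 1, with invariant factors (1).

Reading off H_k = ker ∂_k / im ∂_{k+1}:

  H_3: rank ker ∂_3 − rank ∂_4 = (1 − 1) − 0 = 0, and there is no ∂_4, so H_3 ≅ 0.

(K is a triangulation of the 3-simplex.)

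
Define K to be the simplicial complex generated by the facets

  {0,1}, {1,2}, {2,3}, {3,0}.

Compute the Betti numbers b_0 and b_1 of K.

Take the total order 0 < 1 < 2 < 3 on the vertex set. Then K (dimension 1) consists of the simplices:

  0-simplices (4): [0], [1], [2], [3]
  1-simplices (4): [0,1], [0,3], [1,2], [2,3]

so the chain groups are C_0 ≅ Z^4, C_1 ≅ Z^4.

The boundary map ∂_1: C_1 → C_0 sends each edge [p,q] (with p < q) to q − p. For instance
  ∂[0,1] = [1] − [0].
The 4×4 boundary matrix has rank 3 and Smith normal form diag(1,1,1).

Reading off H_k = ker ∂_k / im ∂_{k+1}:

  H_0: rank C_0 − rank ∂_1 = 4 − 3 = 1, and the invariant factors of ∂_1 are all 1, so H_0 = Z.
  H_1: rank ker ∂_1 − rank ∂_2 = (4 − 3) − 0 = 1, and there is no ∂_2, so H_1 = Z.

As a check, the Euler characteristic is 4 − 4 = 0, which agrees with 1 − 1 = 0.

Hence the Betti numbers are b_0 = 1, b_1 = 1.

b_0 = 1, b_1 = 1.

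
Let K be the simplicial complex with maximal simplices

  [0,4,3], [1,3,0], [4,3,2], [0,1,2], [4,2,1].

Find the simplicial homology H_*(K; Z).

Fix the vertex order 0 < 1 < 2 < 3 < 4 and write every simplex with vertices in increasing order. Then dim K = 2 and the simplices of K are:

  0-simplices (5): [0], [1], [2], [3], [4]
  1-simplices (10): [0,1], [0,2], [0,3], [0,4], [1,2], [1,3], [1,4], [2,3], [2,4], [3,4]
  2-simplices (5): [0,1,2], [0,1,3], [0,3,4], [1,2,4], [2,3,4]

giving chain groups C_0 ≅ Z^5, C_1 ≅ Z^10, C_2 ≅ Z^5.

The boundary map ∂_1: C_1 → C_0 is given by ∂[p,q] = [q] − [p]. For instance
  ∂[2,3] = [3] − [2].
The 5×10 boundary matrix has rank 4 and Smith normal form diag(1,1,1,1).

Boundary ∂_2: C_2 → C_1 sends each 2-simplex [p,q,r] to [q,r] − [p,r] + [p,q]. For instance
  ∂[1,2,4] = [2,4] − [1,4] + [1,2],
  ∂[0,1,3] = [1,3] − [0,3] + [0,1].
The resulting 10×5 matrix has rank 5, and its Smith normal form has invariant factors (1,1,1,1,1).

Computing H_k = (kernel of ∂_k) / (image of ∂_{k+1}):

  H_0: rank C_0 − rank ∂_1 = 5 − 4 = 1, and the invariant factors of ∂_1 are all 1, so H_0 = Z.
  H_1: rank ker ∂_1 − rank ∂_2 = (10 − 4) − 5 = 1, and the invariant factors of ∂_2 are all 1, so H_1 = Z.
  H_2: rank ker ∂_2 − rank ∂_3 = (5 − 5) − 0 = 0, and there is no ∂_3, so H_2 = 0.

As a check, the Euler characteristic is 5 − 10 + 5 = 0, which agrees with 1 − 1 + 0 = 0.

H_0 = Z,  H_1 = Z,  H_2 = 0.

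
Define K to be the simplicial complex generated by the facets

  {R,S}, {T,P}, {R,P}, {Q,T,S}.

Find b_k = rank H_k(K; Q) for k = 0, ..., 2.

b_0 = 1, b_1 = 1, b_2 = 0.

Fix the vertex order P < Q < R < S < T and write every simplex with vertices in increasing order. Then dim K = 2 and the simplices of K are:

  0-simplices (5): P, Q, R, S, T
  1-simplices (6): PR, PT, QS, QT, RS, ST
  2-simplices (1): QST

so the chain groups are C_0 ≅ Z^5, C_1 ≅ Z^6, C_2 ≅ Z^1.

The boundary map ∂_1: C_1 → C_0 is given by ∂[p,q] = [q] − [p].
As a 5×6 matrix over Z this has rank 4, with invariant factors (1,1,1,1).

Boundary ∂_2: C_2 → C_1 maps a triangle to the signed sum of its edges. For instance
  ∂QST = ST − QT + QS.
The resulting 6×1 matrix has rank 1, and its Smith normal form has invariant factors (1).

Now H_k = ker ∂_k / im ∂_{k+1}, so:

  H_0: rank C_0 − rank ∂_1 = 5 − 4 = 1, and the invariant factors of ∂_1 are all 1, so H_0 ≅ Z.
  H_1: rank ker ∂_1 − rank ∂_2 = (6 − 4) − 1 = 1, and the invariant factors of ∂_2 are all 1, so H_1 ≅ Z.
  H_2: rank ker ∂_2 − rank ∂_3 = (1 − 1) − 0 = 0, and there is no ∂_3, so H_2 ≅ 0.

Hence the Betti numbers are b_0 = 1, b_1 = 1, b_2 = 0.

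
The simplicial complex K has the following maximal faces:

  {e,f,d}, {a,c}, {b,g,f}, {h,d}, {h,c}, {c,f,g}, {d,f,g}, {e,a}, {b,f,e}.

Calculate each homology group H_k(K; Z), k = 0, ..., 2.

H_0 ≅ Z,  H_1 ≅ Z^2,  H_2 = 0.

We work with the vertex ordering a < b < c < d < e < f < g < h. The simplices of K, each written with vertices in increasing order, are:

  0-simplices (8): a, b, c, d, e, f, g, h
  1-simplices (14): ac, ae, be, bf, bg, cf, cg, ch, de, df, dg, dh, ef, fg
  2-simplices (5): bef, bfg, cfg, def, dfg

Hence C_0 ≅ Z^8, C_1 ≅ Z^14, C_2 ≅ Z^5.

∂_1: C_1 → C_0 is given by ∂[p,q] = [q] − [p].
As a 8×14 matrix over Z this has rank 7, with invariant factors (1,1,1,1,1,1,1).

Boundary ∂_2: C_2 → C_1 sends each 2-simplex [p,q,r] to [q,r] − [p,r] + [p,q]. For instance
  ∂bfg = fg − bg + bf,
  ∂dfg = fg − dg + df.
This gives a 14×5 integer matrix of rank 5; reducing to Smith normal form yields diagonal entries (1,1,1,1,1).

Reading off H_k = ker ∂_k / im ∂_{k+1}:

  H_0: rank C_0 − rank ∂_1 = 8 − 7 = 1, and the invariant factors of ∂_1 are all 1, so H_0 ≅ Z.
  H_1: rank ker ∂_1 − rank ∂_2 = (14 − 7) − 5 = 2, and the invariant factors of ∂_2 are all 1, so H_1 ≅ Z^2.
  H_2: rank ker ∂_2 − rank ∂_3 = (5 − 5) − 0 = 0, and there is no ∂_3, so H_2 ≅ 0.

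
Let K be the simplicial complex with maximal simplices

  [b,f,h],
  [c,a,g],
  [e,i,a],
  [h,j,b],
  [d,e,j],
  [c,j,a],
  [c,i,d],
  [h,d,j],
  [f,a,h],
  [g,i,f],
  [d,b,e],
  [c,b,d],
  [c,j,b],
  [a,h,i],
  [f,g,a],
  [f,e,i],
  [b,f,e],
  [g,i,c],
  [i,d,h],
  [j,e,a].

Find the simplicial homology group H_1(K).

H_1 ≅ Z ⊕ Z/2.

Take the total order a < b < c < d < e < f < g < h < i < j on the vertex set. Then K (dimension 2) consists of the simplices:

  0-simplices (10): a, b, c, d, e, f, g, h, i, j
  1-simplices (30): ac, ae, af, ag, ah, ai, aj, bc, bd, be, bf, bh, bj, cd, cg, ci, cj, de, dh, di, dj, ef, ei, ej, fg, fh, fi, gi, hi, hj
  2-simplices (20): acg, acj, aei, aej, afg, afh, ahi, bcd, bcj, bde, bef, bfh, bhj, cdi, cgi, dej, dhi, dhj, efi, fgi

Hence C_0 ≅ Z^10, C_1 ≅ Z^30, C_2 ≅ Z^20.

The boundary map ∂_1: C_1 → C_0 is given by ∂[p,q] = [q] − [p]. For instance
  ∂ej = j − e.
As a 10×30 matrix over Z this has rank 9, with invariant factors (1,1,1,1,1,1,1,1,1).

∂_2: C_2 → C_1 sends each 2-simplex [p,q,r] to [q,r] − [p,r] + [p,q]. For instance
  ∂dej = ej − dj + de,
  ∂efi = fi − ei + ef.
The resulting 30×20 matrix has rank 20, and its Smith normal form has invariant factors (1,1,1,1,1,1,1,1,1,1,1,1,1,1,1,1,1,1,1,2).

Reading off H_k = ker ∂_k / im ∂_{k+1}:

  H_1: rank ker ∂_1 − rank ∂_2 = (30 − 9) − 20 = 1, and ∂_2 has invariant factor 2 > 1, so H_1 = Z ⊕ Z/2.

(K is a triangulation of the Klein bottle.)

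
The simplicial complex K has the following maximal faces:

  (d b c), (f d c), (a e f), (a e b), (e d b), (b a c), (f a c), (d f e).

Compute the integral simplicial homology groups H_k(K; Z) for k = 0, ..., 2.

Take the total order a < b < c < d < e < f on the vertex set. Then K (dimension 2) consists of the simplices:

  0-simplices (6): a, b, c, d, e, f
  1-simplices (12): ab, ac, ae, af, bc, bd, be, cd, cf, de, df, ef
  2-simplices (8): abc, abe, acf, aef, bcd, bde, cdf, def

giving chain groups C_0 ≅ Z^6, C_1 ≅ Z^12, C_2 ≅ Z^8.

∂_1: C_1 → C_0 maps an edge to its endpoints' difference, ∂[p,q] = q − p. For instance
  ∂df = f − d.
The 6×12 boundary matrix has rank 5 and Smith normal form diag(1,1,1,1,1).

Boundary ∂_2: C_2 → C_1 acts by ∂[p,q,r] = [q,r] − [p,r] + [p,q]. For instance
  ∂cdf = df − cf + cd,
  ∂aef = ef − af + ae.
As a 12×8 matrix over Z this has rank 7, with invariant factors (1,1,1,1,1,1,1).

Now H_k = ker ∂_k / im ∂_{k+1}, so:

  H_0: rank C_0 − rank ∂_1 = 6 − 5 = 1, and the invariant factors of ∂_1 are all 1, so H_0 = Z.
  H_1: rank ker ∂_1 − rank ∂_2 = (12 − 5) − 7 = 0, and the invariant factors of ∂_2 are all 1, so H_1 = 0.
  H_2: rank ker ∂_2 − rank ∂_3 = (8 − 7) − 0 = 1, and there is no ∂_3, so H_2 = Z.

As a check, the Euler characteristic is 6 − 12 + 8 = 2, which agrees with 1 − 0 + 1 = 2.

H_0 = Z,  H_1 = 0,  H_2 = Z.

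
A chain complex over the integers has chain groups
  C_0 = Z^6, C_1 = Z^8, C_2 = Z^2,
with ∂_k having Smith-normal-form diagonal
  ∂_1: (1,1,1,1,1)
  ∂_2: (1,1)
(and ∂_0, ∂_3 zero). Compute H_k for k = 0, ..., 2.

H_0 ≅ Z,  H_1 ≅ Z,  H_2 = 0.

H_0: b_0 = 6 − 0 − 5 = 1; torsion from ∂_1 factors > 1: none. So H_0 ≅ Z.
H_1: b_1 = 8 − 5 − 2 = 1; torsion from ∂_2 factors > 1: none. So H_1 ≅ Z.
H_2: b_2 = 2 − 2 − 0 = 0; torsion from ∂_3 factors > 1: none. So H_2 ≅ 0.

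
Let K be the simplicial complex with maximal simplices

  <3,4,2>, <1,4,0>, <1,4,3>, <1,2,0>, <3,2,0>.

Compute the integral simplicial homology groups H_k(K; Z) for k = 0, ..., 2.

Order the vertices as 0 < 1 < 2 < 3 < 4. Listing each simplex with vertices in this order, K has dimension 2 with simplices:

  0-simplices (5): [0], [1], [2], [3], [4]
  1-simplices (10): [0,1], [0,2], [0,3], [0,4], [1,2], [1,3], [1,4], [2,3], [2,4], [3,4]
  2-simplices (5): [0,1,2], [0,1,4], [0,2,3], [1,3,4], [2,3,4]

so the chain groups are C_0 ≅ Z^5, C_1 ≅ Z^10, C_2 ≅ Z^5.

Boundary ∂_1: C_1 → C_0 maps an edge to its endpoints' difference, ∂[p,q] = q − p.
The 5×10 boundary matrix has rank 4 and Smith normal form diag(1,1,1,1).

The boundary map ∂_2: C_2 → C_1 maps a triangle to the signed sum of its edges. For instance
  ∂[1,3,4] = [3,4] − [1,4] + [1,3],
  ∂[0,2,3] = [2,3] − [0,3] + [0,2].
As a 10×5 matrix over Z this has rank 5, with invariant factors (1,1,1,1,1).

Computing H_k = (kernel of ∂_k) / (image of ∂_{k+1}):

  H_0: rank C_0 − rank ∂_1 = 5 − 4 = 1, and the invariant factors of ∂_1 are all 1, so H_0 ≅ Z.
  H_1: rank ker ∂_1 − rank ∂_2 = (10 − 4) − 5 = 1, and the invariant factors of ∂_2 are all 1, so H_1 ≅ Z.
  H_2: rank ker ∂_2 − rank ∂_3 = (5 − 5) − 0 = 0, and there is no ∂_3, so H_2 ≅ 0.

H_0 ≅ Z,  H_1 ≅ Z,  H_2 = 0.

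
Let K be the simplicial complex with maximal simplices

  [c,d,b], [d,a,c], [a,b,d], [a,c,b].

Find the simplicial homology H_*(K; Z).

K has 4 vertices, 6 edges, 4 triangles.
rank ∂_0 = 0, rank ∂_1 = 3 ⇒ b_0 = 4 − 0 − 3 = 1; all invariant factors of ∂_1 are 1 so no torsion. So H_0 = Z.
rank ∂_1 = 3, rank ∂_2 = 3 ⇒ b_1 = 6 − 3 − 3 = 0; all invariant factors of ∂_2 are 1 so no torsion. So H_1 = 0.
rank ∂_2 = 3, rank ∂_3 = 0 ⇒ b_2 = 4 − 3 − 0 = 1. So H_2 = Z.

H_0 = Z,  H_1 = 0,  H_2 = Z.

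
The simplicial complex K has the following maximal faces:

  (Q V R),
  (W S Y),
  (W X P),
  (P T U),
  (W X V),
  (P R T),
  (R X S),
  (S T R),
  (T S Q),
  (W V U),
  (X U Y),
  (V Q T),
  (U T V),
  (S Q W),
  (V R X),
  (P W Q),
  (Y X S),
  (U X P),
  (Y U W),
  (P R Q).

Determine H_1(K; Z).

K has 10 vertices, 30 edges, 20 triangles.
rank ∂_1 = 9, rank ∂_2 = 20 ⇒ b_1 = 30 − 9 − 20 = 1; ∂_2 has invariant factor(s) [2] giving torsion. So H_1 = Z ⊕ Z/2.

H_1 ≅ Z ⊕ Z/2.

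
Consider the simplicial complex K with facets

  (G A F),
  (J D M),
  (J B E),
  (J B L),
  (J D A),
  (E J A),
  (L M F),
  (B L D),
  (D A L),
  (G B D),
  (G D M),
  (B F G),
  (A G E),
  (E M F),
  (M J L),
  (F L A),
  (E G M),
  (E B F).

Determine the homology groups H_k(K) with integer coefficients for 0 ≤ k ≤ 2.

H_0 ≅ Z,  H_1 ≅ Z ⊕ Z/2Z,  H_2 = 0.

Fix the vertex order A < B < D < E < F < G < J < L < M and write every simplex with vertices in increasing order. Then dim K = 2 and the simplices of K are:

  0-simplices (9): A, B, D, E, F, G, J, L, M
  1-simplices (27): AD, AE, AF, AG, AJ, AL, BD, BE, BF, BG, BJ, BL, DG, DJ, DL, DM, EF, EG, EJ, EM, FG, FL, FM, GM, JL, JM, LM
  2-simplices (18): ADJ, ADL, AEG, AEJ, AFG, AFL, BDG, BDL, BEF, BEJ, BFG, BJL, DGM, DJM, EFM, EGM, FLM, JLM

so the chain groups are C_0 ≅ Z^9, C_1 ≅ Z^27, C_2 ≅ Z^18.

Boundary ∂_1: C_1 → C_0 is given by ∂[p,q] = [q] − [p]. For instance
  ∂BL = L − B.
As a 9×27 matrix over Z this has rank 8, with invariant factors (1,1,1,1,1,1,1,1).

Boundary ∂_2: C_2 → C_1 sends each 2-simplex [p,q,r] to [q,r] − [p,r] + [p,q]. For instance
  ∂DGM = GM − DM + DG,
  ∂EFM = FM − EM + EF.
The resulting 27×18 matrix has rank 18, and its Smith normal form has invariant factors (1,1,1,1,1,1,1,1,1,1,1,1,1,1,1,1,1,2).

From H_k ≅ ker(∂_k) / im(∂_{k+1}) we obtain:

  H_0: rank C_0 − rank ∂_1 = 9 − 8 = 1, and the invariant factors of ∂_1 are all 1, so H_0 ≅ Z.
  H_1: rank ker ∂_1 − rank ∂_2 = (27 − 8) − 18 = 1, and ∂_2 has invariant factor 2 > 1, so H_1 ≅ Z ⊕ Z/2Z.
  H_2: rank ker ∂_2 − rank ∂_3 = (18 − 18) − 0 = 0, and there is no ∂_3, so H_2 ≅ 0.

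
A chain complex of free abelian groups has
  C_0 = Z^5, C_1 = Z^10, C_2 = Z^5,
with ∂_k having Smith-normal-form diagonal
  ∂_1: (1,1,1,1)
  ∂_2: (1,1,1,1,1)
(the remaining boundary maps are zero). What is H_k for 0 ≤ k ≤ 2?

H_0: b_0 = 5 − 0 − 4 = 1; torsion from ∂_1 factors > 1: none. So H_0 ≅ Z.
H_1: b_1 = 10 − 4 − 5 = 1; torsion from ∂_2 factors > 1: none. So H_1 ≅ Z.
H_2: b_2 = 5 − 5 − 0 = 0; torsion from ∂_3 factors > 1: none. So H_2 ≅ 0.

H_0 ≅ Z,  H_1 ≅ Z,  H_2 = 0.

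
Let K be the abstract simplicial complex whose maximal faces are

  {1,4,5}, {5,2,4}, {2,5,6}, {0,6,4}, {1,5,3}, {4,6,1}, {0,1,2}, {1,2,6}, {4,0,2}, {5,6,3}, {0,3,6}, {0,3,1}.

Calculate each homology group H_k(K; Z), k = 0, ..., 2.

K has 7 vertices, 18 edges, 12 triangles.
rank ∂_0 = 0, rank ∂_1 = 6 ⇒ b_0 = 7 − 0 − 6 = 1; all invariant factors of ∂_1 are 1 so no torsion. So H_0 = Z.
rank ∂_1 = 6, rank ∂_2 = 12 ⇒ b_1 = 18 − 6 − 12 = 0; ∂_2 has invariant factor(s) [2] giving torsion. So H_1 = Z/2.
rank ∂_2 = 12, rank ∂_3 = 0 ⇒ b_2 = 12 − 12 − 0 = 0. So H_2 = 0.

H_0 = Z,  H_1 = Z/2,  H_2 = 0.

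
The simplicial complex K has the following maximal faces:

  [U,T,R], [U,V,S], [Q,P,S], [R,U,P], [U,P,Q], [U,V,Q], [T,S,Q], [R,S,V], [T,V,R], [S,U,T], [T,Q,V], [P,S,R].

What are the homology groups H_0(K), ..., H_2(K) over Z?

H_0 = Z,  H_1 = Z/2,  H_2 = 0.

Take the total order P < Q < R < S < T < U < V on the vertex set. Then K (dimension 2) consists of the simplices:

  0-simplices (7): P, Q, R, S, T, U, V
  1-simplices (18): PQ, PR, PS, PU, QS, QT, QU, QV, RS, RT, RU, RV, ST, SU, SV, TU, TV, UV
  2-simplices (12): PQS, PQU, PRS, PRU, QST, QTV, QUV, RSV, RTU, RTV, STU, SUV

so the chain groups are C_0 ≅ Z^7, C_1 ≅ Z^18, C_2 ≅ Z^12.

∂_1: C_1 → C_0 is given by ∂[p,q] = [q] − [p]. For instance
  ∂PQ = Q − P.
The resulting 7×18 matrix has rank 6, and its Smith normal form has invariant factors (1,1,1,1,1,1).

∂_2: C_2 → C_1 sends each 2-simplex [p,q,r] to [q,r] − [p,r] + [p,q]. For instance
  ∂QST = ST − QT + QS,
  ∂RTV = TV − RV + RT.
This gives a 18×12 integer matrix of rank 12; reducing to Smith normal form yields diagonal entries (1,1,1,1,1,1,1,1,1,1,1,2).

Reading off H_k = ker ∂_k / im ∂_{k+1}:

  H_0: rank C_0 − rank ∂_1 = 7 − 6 = 1, and the invariant factors of ∂_1 are all 1, so H_0 = Z.
  H_1: rank ker ∂_1 − rank ∂_2 = (18 − 6) − 12 = 0, and ∂_2 has invariant factor 2 > 1, so H_1 = Z/2.
  H_2: rank ker ∂_2 − rank ∂_3 = (12 − 12) − 0 = 0, and there is no ∂_3, so H_2 = 0.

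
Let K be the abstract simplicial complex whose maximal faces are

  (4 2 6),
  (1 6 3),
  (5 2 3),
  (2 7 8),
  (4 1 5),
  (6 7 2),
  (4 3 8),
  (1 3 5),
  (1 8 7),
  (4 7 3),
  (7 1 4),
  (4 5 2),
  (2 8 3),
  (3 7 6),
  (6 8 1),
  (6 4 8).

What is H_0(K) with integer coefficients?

H_0 ≅ Z.

Fix the vertex order 1 < 2 < 3 < 4 < 5 < 6 < 7 < 8 and write every simplex with vertices in increasing order. Then dim K = 2 and the simplices of K are:

  0-simplices (8): [1], [2], [3], [4], [5], [6], [7], [8]
  1-simplices (24): (24 of them)
  2-simplices (16): [1,3,5], [1,3,6], [1,4,5], [1,4,7], [1,6,8], [1,7,8], [2,3,5], [2,3,8], [2,4,5], [2,4,6], [2,6,7], [2,7,8], [3,4,7], [3,4,8], [3,6,7], [4,6,8]

Hence C_0 ≅ Z^8, C_1 ≅ Z^24, C_2 ≅ Z^16.

∂_1: C_1 → C_0 sends each edge [p,q] (with p < q) to q − p. For instance
  ∂[4,6] = [6] − [4].
This gives a 8×24 integer matrix of rank 7; reducing to Smith normal form yields diagonal entries (1,1,1,1,1,1,1).

∂_2: C_2 → C_1 acts by ∂[p,q,r] = [q,r] − [p,r] + [p,q]. For instance
  ∂[4,6,8] = [6,8] − [4,8] + [4,6],
  ∂[2,3,5] = [3,5] − [2,5] + [2,3].
The resulting 24×16 matrix has rank 15, and its Smith normal form has invariant factors (1,1,1,1,1,1,1,1,1,1,1,1,1,1,1).

From H_k ≅ ker(∂_k) / im(∂_{k+1}) we obtain:

  H_0: rank C_0 − rank ∂_1 = 8 − 7 = 1, and the invariant factors of ∂_1 are all 1, so H_0 ≅ Z.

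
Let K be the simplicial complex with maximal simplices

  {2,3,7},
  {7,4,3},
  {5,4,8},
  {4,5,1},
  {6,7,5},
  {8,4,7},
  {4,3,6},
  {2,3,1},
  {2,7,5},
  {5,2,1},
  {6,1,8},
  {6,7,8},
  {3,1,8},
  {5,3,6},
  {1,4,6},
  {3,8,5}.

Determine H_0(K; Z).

We work with the vertex ordering 1 < 2 < 3 < 4 < 5 < 6 < 7 < 8. The simplices of K, each written with vertices in increasing order, are:

  0-simplices (8): [1], [2], [3], [4], [5], [6], [7], [8]
  1-simplices (24): (24 of them)
  2-simplices (16): [1,2,3], [1,2,5], [1,3,8], [1,4,5], [1,4,6], [1,6,8], [2,3,7], [2,5,7], [3,4,6], [3,4,7], [3,5,6], [3,5,8], [4,5,8], [4,7,8], [5,6,7], [6,7,8]

so the chain groups are C_0 ≅ Z^8, C_1 ≅ Z^24, C_2 ≅ Z^16.

∂_1: C_1 → C_0 maps an edge to its endpoints' difference, ∂[p,q] = q − p.
The resulting 8×24 matrix has rank 7, and its Smith normal form has invariant factors (1,1,1,1,1,1,1).

Boundary ∂_2: C_2 → C_1 maps a triangle to the signed sum of its edges. For instance
  ∂[1,4,5] = [4,5] − [1,5] + [1,4],
  ∂[2,5,7] = [5,7] − [2,7] + [2,5].
The 24×16 boundary matrix has rank 15 and Smith normal form diag(1,1,1,1,1,1,1,1,1,1,1,1,1,1,1).

Reading off H_k = ker ∂_k / im ∂_{k+1}:

  H_0: rank C_0 − rank ∂_1 = 8 − 7 = 1, and the invariant factors of ∂_1 are all 1, so H_0 ≅ Z.

(K is a triangulation of the torus T^2.)

H_0 = Z.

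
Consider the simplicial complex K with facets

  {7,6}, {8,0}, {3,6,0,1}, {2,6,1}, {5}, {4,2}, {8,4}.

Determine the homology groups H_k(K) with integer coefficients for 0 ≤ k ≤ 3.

H_0 = Z^2,  H_1 = Z,  H_2 = 0,  H_3 = 0.

K has 9 vertices, 12 edges, 5 triangles, 1 3-simplex.
rank ∂_0 = 0, rank ∂_1 = 7 ⇒ b_0 = 9 − 0 − 7 = 2; all invariant factors of ∂_1 are 1 so no torsion. So H_0 ≅ Z^2.
rank ∂_1 = 7, rank ∂_2 = 4 ⇒ b_1 = 12 − 7 − 4 = 1; all invariant factors of ∂_2 are 1 so no torsion. So H_1 ≅ Z.
rank ∂_2 = 4, rank ∂_3 = 1 ⇒ b_2 = 5 − 4 − 1 = 0; all invariant factors of ∂_3 are 1 so no torsion. So H_2 ≅ 0.
rank ∂_3 = 1, rank ∂_4 = 0 ⇒ b_3 = 1 − 1 − 0 = 0. So H_3 ≅ 0.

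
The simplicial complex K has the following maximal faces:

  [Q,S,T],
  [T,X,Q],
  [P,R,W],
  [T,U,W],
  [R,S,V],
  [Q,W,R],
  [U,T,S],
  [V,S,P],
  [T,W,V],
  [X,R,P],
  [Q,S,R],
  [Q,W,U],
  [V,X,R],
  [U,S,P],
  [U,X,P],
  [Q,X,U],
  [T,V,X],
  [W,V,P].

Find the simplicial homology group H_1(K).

H_1 ≅ Z ⊕ Z/2Z.

K has 9 vertices, 27 edges, 18 triangles.
rank ∂_1 = 8, rank ∂_2 = 18 ⇒ b_1 = 27 − 8 − 18 = 1; ∂_2 has invariant factor(s) [2] giving torsion. So H_1 = Z ⊕ Z/2Z.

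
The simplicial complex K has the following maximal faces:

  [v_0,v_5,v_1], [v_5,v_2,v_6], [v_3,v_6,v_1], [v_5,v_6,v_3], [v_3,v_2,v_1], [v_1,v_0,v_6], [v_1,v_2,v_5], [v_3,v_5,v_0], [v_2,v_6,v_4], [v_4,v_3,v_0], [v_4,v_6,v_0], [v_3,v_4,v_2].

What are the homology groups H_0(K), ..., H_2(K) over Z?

H_0 ≅ Z,  H_1 ≅ Z/2,  H_2 = 0.

We work with the vertex ordering v_0 < v_1 < v_2 < v_3 < v_4 < v_5 < v_6. The simplices of K, each written with vertices in increasing order, are:

  0-simplices (7): [v_0], [v_1], [v_2], [v_3], [v_4], [v_5], [v_6]
  1-simplices (18): (18 of them)
  2-simplices (12): (12 of them)

Hence C_0 ≅ Z^7, C_1 ≅ Z^18, C_2 ≅ Z^12.

Boundary ∂_1: C_1 → C_0 is given by ∂[p,q] = [q] − [p]. For instance
  ∂[v_2,v_6] = [v_6] − [v_2].
As a 7×18 matrix over Z this has rank 6, with invariant factors (1,1,1,1,1,1).

The boundary map ∂_2: C_2 → C_1 sends each 2-simplex [p,q,r] to [q,r] − [p,r] + [p,q]. For instance
  ∂[v_1,v_2,v_3] = [v_2,v_3] − [v_1,v_3] + [v_1,v_2],
  ∂[v_2,v_4,v_6] = [v_4,v_6] − [v_2,v_6] + [v_2,v_4].
As a 18×12 matrix over Z this has rank 12, with invariant factors (1,1,1,1,1,1,1,1,1,1,1,2).

From H_k ≅ ker(∂_k) / im(∂_{k+1}) we obtain:

  H_0: rank C_0 − rank ∂_1 = 7 − 6 = 1, and the invariant factors of ∂_1 are all 1, so H_0 ≅ Z.
  H_1: rank ker ∂_1 − rank ∂_2 = (18 − 6) − 12 = 0, and ∂_2 has invariant factor 2 > 1, so H_1 ≅ Z/2.
  H_2: rank ker ∂_2 − rank ∂_3 = (12 − 12) − 0 = 0, and there is no ∂_3, so H_2 ≅ 0.

(K is a triangulation of the real projective plane RP^2.)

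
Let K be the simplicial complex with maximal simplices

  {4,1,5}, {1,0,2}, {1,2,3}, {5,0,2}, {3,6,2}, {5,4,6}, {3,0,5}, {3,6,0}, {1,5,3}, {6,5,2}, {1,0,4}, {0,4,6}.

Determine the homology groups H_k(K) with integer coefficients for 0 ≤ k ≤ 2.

H_0 = Z,  H_1 = Z/2Z,  H_2 = 0.

We work with the vertex ordering 0 < 1 < 2 < 3 < 4 < 5 < 6. The simplices of K, each written with vertices in increasing order, are:

  0-simplices (7): [0], [1], [2], [3], [4], [5], [6]
  1-simplices (18): [0,1], [0,2], [0,3], [0,4], [0,5], [0,6], [1,2], [1,3], [1,4], [1,5], [2,3], [2,5], [2,6], [3,5], [3,6], [4,5], [4,6], [5,6]
  2-simplices (12): [0,1,2], [0,1,4], [0,2,5], [0,3,5], [0,3,6], [0,4,6], [1,2,3], [1,3,5], [1,4,5], [2,3,6], [2,5,6], [4,5,6]

Hence C_0 ≅ Z^7, C_1 ≅ Z^18, C_2 ≅ Z^12.

The boundary map ∂_1: C_1 → C_0 sends each edge [p,q] (with p < q) to q − p.
As a 7×18 matrix over Z this has rank 6, with invariant factors (1,1,1,1,1,1).

Boundary ∂_2: C_2 → C_1 acts by ∂[p,q,r] = [q,r] − [p,r] + [p,q]. For instance
  ∂[0,4,6] = [4,6] − [0,6] + [0,4],
  ∂[0,3,6] = [3,6] − [0,6] + [0,3].
The resulting 18×12 matrix has rank 12, and its Smith normal form has invariant factors (1,1,1,1,1,1,1,1,1,1,1,2).

From H_k ≅ ker(∂_k) / im(∂_{k+1}) we obtain:

  H_0: rank C_0 − rank ∂_1 = 7 − 6 = 1, and the invariant factors of ∂_1 are all 1, so H_0 ≅ Z.
  H_1: rank ker ∂_1 − rank ∂_2 = (18 − 6) − 12 = 0, and ∂_2 has invariant factor 2 > 1, so H_1 ≅ Z/2Z.
  H_2: rank ker ∂_2 − rank ∂_3 = (12 − 12) − 0 = 0, and there is no ∂_3, so H_2 ≅ 0.

(K is a triangulation of the real projective plane RP^2.)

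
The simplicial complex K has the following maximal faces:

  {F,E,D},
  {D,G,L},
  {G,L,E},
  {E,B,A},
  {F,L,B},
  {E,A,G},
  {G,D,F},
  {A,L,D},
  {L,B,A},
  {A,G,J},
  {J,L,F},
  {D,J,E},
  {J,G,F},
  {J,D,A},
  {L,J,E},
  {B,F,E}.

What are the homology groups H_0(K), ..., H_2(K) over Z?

K has 8 vertices, 24 edges, 16 triangles.
rank ∂_0 = 0, rank ∂_1 = 7 ⇒ b_0 = 8 − 0 − 7 = 1; all invariant factors of ∂_1 are 1 so no torsion. So H_0 = Z.
rank ∂_1 = 7, rank ∂_2 = 15 ⇒ b_1 = 24 − 7 − 15 = 2; all invariant factors of ∂_2 are 1 so no torsion. So H_1 = Z^2.
rank ∂_2 = 15, rank ∂_3 = 0 ⇒ b_2 = 16 − 15 − 0 = 1. So H_2 = Z.

H_0 ≅ Z,  H_1 ≅ Z^2,  H_2 ≅ Z.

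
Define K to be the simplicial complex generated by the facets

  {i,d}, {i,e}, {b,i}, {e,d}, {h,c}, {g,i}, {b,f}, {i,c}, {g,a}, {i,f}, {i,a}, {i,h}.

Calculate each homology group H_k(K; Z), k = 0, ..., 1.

H_0 ≅ Z,  H_1 ≅ Z^4.

Order the vertices as a < b < c < d < e < f < g < h < i. Listing each simplex with vertices in this order, K has dimension 1 with simplices:

  0-simplices (9): a, b, c, d, e, f, g, h, i
  1-simplices (12): ag, ai, bf, bi, ch, ci, de, di, ei, fi, gi, hi

Hence C_0 ≅ Z^9, C_1 ≅ Z^12.

Boundary ∂_1: C_1 → C_0 is given by ∂[p,q] = [q] − [p]. For instance
  ∂ag = g − a.
As a 9×12 matrix over Z this has rank 8, with invariant factors (1,1,1,1,1,1,1,1).

Now H_k = ker ∂_k / im ∂_{k+1}, so:

  H_0: rank C_0 − rank ∂_1 = 9 − 8 = 1, and the invariant factors of ∂_1 are all 1, so H_0 ≅ Z.
  H_1: rank ker ∂_1 − rank ∂_2 = (12 − 8) − 0 = 4, and there is no ∂_2, so H_1 ≅ Z^4.

As a check, the Euler characteristic is 9 − 12 = -3, which agrees with 1 − 4 = -3.
(K is a triangulation of a wedge of 4 circles.)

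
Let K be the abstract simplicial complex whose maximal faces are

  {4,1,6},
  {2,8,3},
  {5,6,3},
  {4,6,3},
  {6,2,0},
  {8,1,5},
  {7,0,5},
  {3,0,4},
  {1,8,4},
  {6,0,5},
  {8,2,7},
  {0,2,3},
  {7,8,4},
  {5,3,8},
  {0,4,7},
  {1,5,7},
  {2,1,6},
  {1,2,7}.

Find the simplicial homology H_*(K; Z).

H_0 = Z,  H_1 = Z ⊕ Z_2,  H_2 = 0.

Fix the vertex order 0 < 1 < 2 < 3 < 4 < 5 < 6 < 7 < 8 and write every simplex with vertices in increasing order. Then dim K = 2 and the simplices of K are:

  0-simplices (9): [0], [1], [2], [3], [4], [5], [6], [7], [8]
  1-simplices (27): (27 of them)
  2-simplices (18): [0,2,3], [0,2,6], [0,3,4], [0,4,7], [0,5,6], [0,5,7], [1,2,6], [1,2,7], [1,4,6], [1,4,8], [1,5,7], [1,5,8], [2,3,8], [2,7,8], [3,4,6], [3,5,6], [3,5,8], [4,7,8]

giving chain groups C_0 ≅ Z^9, C_1 ≅ Z^27, C_2 ≅ Z^18.

The boundary map ∂_1: C_1 → C_0 sends each edge [p,q] (with p < q) to q − p. For instance
  ∂[7,8] = [8] − [7].
The resulting 9×27 matrix has rank 8, and its Smith normal form has invariant factors (1,1,1,1,1,1,1,1).

Boundary ∂_2: C_2 → C_1 sends each 2-simplex [p,q,r] to [q,r] − [p,r] + [p,q]. For instance
  ∂[4,7,8] = [7,8] − [4,8] + [4,7],
  ∂[0,4,7] = [4,7] − [0,7] + [0,4].
The 27×18 boundary matrix has rank 18 and Smith normal form diag(1,1,1,1,1,1,1,1,1,1,1,1,1,1,1,1,1,2).

Reading off H_k = ker ∂_k / im ∂_{k+1}:

  H_0: rank C_0 − rank ∂_1 = 9 − 8 = 1, and the invariant factors of ∂_1 are all 1, so H_0 = Z.
  H_1: rank ker ∂_1 − rank ∂_2 = (27 − 8) − 18 = 1, and ∂_2 has invariant factor 2 > 1, so H_1 = Z ⊕ Z_2.
  H_2: rank ker ∂_2 − rank ∂_3 = (18 − 18) − 0 = 0, and there is no ∂_3, so H_2 = 0.

As a check, the Euler characteristic is 9 − 27 + 18 = 0, which agrees with 1 − 1 + 0 = 0.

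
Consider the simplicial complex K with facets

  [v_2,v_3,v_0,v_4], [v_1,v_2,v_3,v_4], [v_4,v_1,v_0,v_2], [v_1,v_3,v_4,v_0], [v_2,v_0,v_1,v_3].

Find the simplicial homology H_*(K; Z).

H_0 = Z,  H_1 = 0,  H_2 = 0,  H_3 = Z.

K has 5 vertices, 10 edges, 10 triangles, 5 3-simplices.
rank ∂_0 = 0, rank ∂_1 = 4 ⇒ b_0 = 5 − 0 − 4 = 1; all invariant factors of ∂_1 are 1 so no torsion. So H_0 = Z.
rank ∂_1 = 4, rank ∂_2 = 6 ⇒ b_1 = 10 − 4 − 6 = 0; all invariant factors of ∂_2 are 1 so no torsion. So H_1 = 0.
rank ∂_2 = 6, rank ∂_3 = 4 ⇒ b_2 = 10 − 6 − 4 = 0; all invariant factors of ∂_3 are 1 so no torsion. So H_2 = 0.
rank ∂_3 = 4, rank ∂_4 = 0 ⇒ b_3 = 5 − 4 − 0 = 1. So H_3 = Z.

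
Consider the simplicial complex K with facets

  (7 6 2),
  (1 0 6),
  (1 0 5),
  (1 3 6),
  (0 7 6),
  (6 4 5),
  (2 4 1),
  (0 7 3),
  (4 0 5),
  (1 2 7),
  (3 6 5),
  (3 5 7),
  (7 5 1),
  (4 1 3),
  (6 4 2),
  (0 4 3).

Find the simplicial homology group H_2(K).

We work with the vertex ordering 0 < 1 < 2 < 3 < 4 < 5 < 6 < 7. The simplices of K, each written with vertices in increasing order, are:

  0-simplices (8): [0], [1], [2], [3], [4], [5], [6], [7]
  1-simplices (24): (24 of them)
  2-simplices (16): [0,1,5], [0,1,6], [0,3,4], [0,3,7], [0,4,5], [0,6,7], [1,2,4], [1,2,7], [1,3,4], [1,3,6], [1,5,7], [2,4,6], [2,6,7], [3,5,6], [3,5,7], [4,5,6]

giving chain groups C_0 ≅ Z^8, C_1 ≅ Z^24, C_2 ≅ Z^16.

Boundary ∂_1: C_1 → C_0 maps an edge to its endpoints' difference, ∂[p,q] = q − p.
The resulting 8×24 matrix has rank 7, and its Smith normal form has invariant factors (1,1,1,1,1,1,1).

∂_2: C_2 → C_1 acts by ∂[p,q,r] = [q,r] − [p,r] + [p,q]. For instance
  ∂[1,2,4] = [2,4] − [1,4] + [1,2],
  ∂[2,6,7] = [6,7] − [2,7] + [2,6].
This gives a 24×16 integer matrix of rank 15; reducing to Smith normal form yields diagonal entries (1,1,1,1,1,1,1,1,1,1,1,1,1,1,1).

Now H_k = ker ∂_k / im ∂_{k+1}, so:

  H_2: rank ker ∂_2 − rank ∂_3 = (16 − 15) − 0 = 1, and there is no ∂_3, so H_2 = Z.

H_2 = Z.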